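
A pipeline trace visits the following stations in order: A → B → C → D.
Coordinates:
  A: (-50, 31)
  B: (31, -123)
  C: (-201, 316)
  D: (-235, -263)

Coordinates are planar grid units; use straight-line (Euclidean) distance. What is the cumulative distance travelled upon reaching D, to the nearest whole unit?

Leg distances:
A→B: 174.0  (cumulative 174.0)
B→C: 496.5  (cumulative 670.5)
C→D: 580.0  (cumulative 1250.5)
Cumulative distance at D ≈ 1251.

1251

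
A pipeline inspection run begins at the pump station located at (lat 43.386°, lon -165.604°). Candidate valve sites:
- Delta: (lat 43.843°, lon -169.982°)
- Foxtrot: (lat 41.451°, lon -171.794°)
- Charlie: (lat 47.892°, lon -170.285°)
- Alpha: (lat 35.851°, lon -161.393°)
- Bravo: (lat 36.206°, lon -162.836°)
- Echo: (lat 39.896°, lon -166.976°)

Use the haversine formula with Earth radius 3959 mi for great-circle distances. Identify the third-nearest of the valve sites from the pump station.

Distances from the pump station ((lat 43.386°, lon -165.604°)):
Delta: 221.3 mi
Echo: 251.3 mi
Foxtrot: 342.8 mi
Charlie: 384.7 mi
Bravo: 517.3 mi
Alpha: 566.6 mi
The third-nearest is Foxtrot at 342.8 mi.

Foxtrot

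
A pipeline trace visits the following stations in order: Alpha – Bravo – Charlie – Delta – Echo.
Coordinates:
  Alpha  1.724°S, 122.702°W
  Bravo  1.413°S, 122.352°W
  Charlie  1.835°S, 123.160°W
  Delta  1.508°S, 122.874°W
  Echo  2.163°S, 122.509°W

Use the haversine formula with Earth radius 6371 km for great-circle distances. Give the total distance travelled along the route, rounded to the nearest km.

Leg distances:
Alpha→Bravo: 52.1 km  (cumulative 52.1 km)
Bravo→Charlie: 101.3 km  (cumulative 153.4 km)
Charlie→Delta: 48.3 km  (cumulative 201.7 km)
Delta→Echo: 83.4 km  (cumulative 285.0 km)
Total route length ≈ 285 km.

285 km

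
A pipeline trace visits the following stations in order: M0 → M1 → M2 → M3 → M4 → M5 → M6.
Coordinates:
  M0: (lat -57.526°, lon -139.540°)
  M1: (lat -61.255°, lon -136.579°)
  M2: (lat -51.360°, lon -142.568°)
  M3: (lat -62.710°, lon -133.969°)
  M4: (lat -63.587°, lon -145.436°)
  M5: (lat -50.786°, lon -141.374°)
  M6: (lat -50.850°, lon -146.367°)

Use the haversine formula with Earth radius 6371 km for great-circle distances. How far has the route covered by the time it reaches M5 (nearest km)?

4996 km

Leg distances:
M0→M1: 447.1 km  (cumulative 447.1 km)
M1→M2: 1159.5 km  (cumulative 1606.6 km)
M2→M3: 1362.3 km  (cumulative 2968.9 km)
M3→M4: 583.3 km  (cumulative 3552.2 km)
M4→M5: 1443.6 km  (cumulative 4995.8 km)
Cumulative distance at M5 ≈ 4996 km.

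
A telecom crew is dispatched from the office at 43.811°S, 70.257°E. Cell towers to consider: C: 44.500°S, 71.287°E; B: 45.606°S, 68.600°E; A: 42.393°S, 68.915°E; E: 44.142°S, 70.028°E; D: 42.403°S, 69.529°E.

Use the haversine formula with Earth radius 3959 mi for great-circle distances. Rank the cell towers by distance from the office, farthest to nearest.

B, A, D, C, E

Distances from the office:
B 45.606°S, 68.600°E: 148.3 mi
A 42.393°S, 68.915°E: 119.1 mi
D 42.403°S, 69.529°E: 104.0 mi
C 44.500°S, 71.287°E: 69.8 mi
E 44.142°S, 70.028°E: 25.5 mi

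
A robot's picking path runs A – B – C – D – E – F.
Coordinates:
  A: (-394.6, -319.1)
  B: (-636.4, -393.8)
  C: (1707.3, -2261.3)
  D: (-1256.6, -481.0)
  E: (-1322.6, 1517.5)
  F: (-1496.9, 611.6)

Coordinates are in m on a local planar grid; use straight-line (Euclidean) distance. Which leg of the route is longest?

Leg distances:
A→B: 253.1 m
B→C: 2996.7 m
C→D: 3457.5 m
D→E: 1999.6 m
E→F: 922.5 m
The longest leg is C–D at 3457.5 m.

C–D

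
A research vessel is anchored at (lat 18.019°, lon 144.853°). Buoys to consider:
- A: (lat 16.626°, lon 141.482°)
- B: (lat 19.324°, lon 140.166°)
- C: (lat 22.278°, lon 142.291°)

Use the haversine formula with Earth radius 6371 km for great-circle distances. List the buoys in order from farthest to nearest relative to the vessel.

C, B, A

Distance from the vessel at (lat 18.019°, lon 144.853°) to each:
C (lat 22.278°, lon 142.291°): 543.8 km
B (lat 19.324°, lon 140.166°): 514.6 km
A (lat 16.626°, lon 141.482°): 389.9 km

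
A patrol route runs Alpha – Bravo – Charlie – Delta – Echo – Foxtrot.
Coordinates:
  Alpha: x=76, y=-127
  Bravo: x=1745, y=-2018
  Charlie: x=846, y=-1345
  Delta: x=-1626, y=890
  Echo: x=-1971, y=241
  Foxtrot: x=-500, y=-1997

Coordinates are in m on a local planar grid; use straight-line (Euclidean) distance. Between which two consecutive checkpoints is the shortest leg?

Delta–Echo

Leg distances:
Alpha→Bravo: 2522.2 m
Bravo→Charlie: 1123.0 m
Charlie→Delta: 3332.6 m
Delta→Echo: 735.0 m
Echo→Foxtrot: 2678.1 m
The shortest leg is Delta–Echo at 735.0 m.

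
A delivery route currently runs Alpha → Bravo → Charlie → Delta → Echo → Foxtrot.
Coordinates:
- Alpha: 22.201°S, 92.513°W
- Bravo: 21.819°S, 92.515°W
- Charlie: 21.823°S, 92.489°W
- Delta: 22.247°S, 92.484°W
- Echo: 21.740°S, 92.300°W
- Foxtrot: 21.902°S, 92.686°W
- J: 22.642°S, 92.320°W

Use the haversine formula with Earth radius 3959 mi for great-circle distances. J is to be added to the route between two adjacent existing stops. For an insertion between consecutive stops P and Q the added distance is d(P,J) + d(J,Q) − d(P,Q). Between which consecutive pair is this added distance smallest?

Added distance for inserting J between each consecutive pair:
Alpha–Bravo: 64.7 mi
Bravo–Charlie: 114.1 mi
Charlie–Delta: 57.5 mi
Delta–Echo: 54.6 mi
Echo–Foxtrot: 91.4 mi
Smallest added distance is 54.6 mi, inserting between Delta and Echo.

between Delta and Echo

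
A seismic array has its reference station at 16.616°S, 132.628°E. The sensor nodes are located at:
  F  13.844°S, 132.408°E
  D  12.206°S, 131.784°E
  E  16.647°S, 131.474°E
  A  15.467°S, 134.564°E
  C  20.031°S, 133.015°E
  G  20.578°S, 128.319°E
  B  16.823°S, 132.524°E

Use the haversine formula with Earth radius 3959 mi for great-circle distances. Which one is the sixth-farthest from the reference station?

Distances from the reference station (16.616°S, 132.628°E):
G: 393.1 mi
D: 309.9 mi
C: 237.3 mi
F: 192.1 mi
A: 151.1 mi
E: 76.4 mi
B: 15.9 mi
The sixth-farthest is E at 76.4 mi.

E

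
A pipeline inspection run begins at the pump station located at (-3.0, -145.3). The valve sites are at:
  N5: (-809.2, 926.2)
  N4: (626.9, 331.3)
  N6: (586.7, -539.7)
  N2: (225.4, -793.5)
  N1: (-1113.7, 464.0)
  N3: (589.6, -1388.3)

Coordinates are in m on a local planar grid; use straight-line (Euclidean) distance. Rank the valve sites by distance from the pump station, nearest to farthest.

Distances from the pump station:
N2 (225.4, -793.5): 687.3 m
N6 (586.7, -539.7): 709.4 m
N4 (626.9, 331.3): 789.9 m
N1 (-1113.7, 464.0): 1266.8 m
N5 (-809.2, 926.2): 1340.9 m
N3 (589.6, -1388.3): 1377.0 m

N2, N6, N4, N1, N5, N3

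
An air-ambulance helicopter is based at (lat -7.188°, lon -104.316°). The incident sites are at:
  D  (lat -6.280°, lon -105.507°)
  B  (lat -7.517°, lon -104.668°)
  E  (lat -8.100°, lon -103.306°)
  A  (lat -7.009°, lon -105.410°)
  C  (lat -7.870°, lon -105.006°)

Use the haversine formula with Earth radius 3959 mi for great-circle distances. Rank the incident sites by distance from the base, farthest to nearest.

D, E, A, C, B

Computing each great-circle distance from (lat -7.188°, lon -104.316°):
D (lat -6.280°, lon -105.507°): 103.0 mi
E (lat -8.100°, lon -103.306°): 93.6 mi
A (lat -7.009°, lon -105.410°): 76.0 mi
C (lat -7.870°, lon -105.006°): 66.7 mi
B (lat -7.517°, lon -104.668°): 33.1 mi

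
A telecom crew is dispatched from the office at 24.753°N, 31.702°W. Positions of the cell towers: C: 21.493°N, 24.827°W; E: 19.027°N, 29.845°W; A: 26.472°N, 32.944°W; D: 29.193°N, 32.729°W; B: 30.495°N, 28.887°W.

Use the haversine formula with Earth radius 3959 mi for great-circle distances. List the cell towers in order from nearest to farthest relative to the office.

Distance from the office at 24.753°N, 31.702°W to each:
A 26.472°N, 32.944°W: 141.8 mi
D 29.193°N, 32.729°W: 313.2 mi
E 19.027°N, 29.845°W: 413.2 mi
B 30.495°N, 28.887°W: 432.5 mi
C 21.493°N, 24.827°W: 491.4 mi

A, D, E, B, C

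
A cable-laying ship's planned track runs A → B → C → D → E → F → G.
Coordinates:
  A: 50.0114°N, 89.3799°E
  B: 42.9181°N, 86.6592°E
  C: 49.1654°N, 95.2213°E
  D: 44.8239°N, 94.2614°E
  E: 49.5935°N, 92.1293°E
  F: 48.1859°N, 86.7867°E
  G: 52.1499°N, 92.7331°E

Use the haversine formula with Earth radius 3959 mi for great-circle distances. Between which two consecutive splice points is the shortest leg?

Leg distances:
A→B: 506.9 mi
B→C: 595.1 mi
C→D: 303.4 mi
D→E: 344.4 mi
E→F: 261.4 mi
F→G: 379.6 mi
The shortest leg is E–F at 261.4 mi.

E–F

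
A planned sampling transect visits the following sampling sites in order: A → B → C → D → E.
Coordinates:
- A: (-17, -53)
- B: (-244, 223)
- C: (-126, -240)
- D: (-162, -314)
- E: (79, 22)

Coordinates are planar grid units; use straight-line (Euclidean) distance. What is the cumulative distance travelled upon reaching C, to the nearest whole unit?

835

Leg distances:
A→B: 357.4  (cumulative 357.4)
B→C: 477.8  (cumulative 835.2)
Cumulative distance at C ≈ 835.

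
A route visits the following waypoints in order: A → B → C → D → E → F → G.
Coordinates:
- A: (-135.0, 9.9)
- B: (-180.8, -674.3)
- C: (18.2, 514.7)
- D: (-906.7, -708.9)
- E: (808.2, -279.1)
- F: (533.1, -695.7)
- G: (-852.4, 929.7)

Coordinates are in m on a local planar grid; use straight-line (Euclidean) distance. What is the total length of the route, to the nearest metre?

Leg distances:
A→B: 685.7 m  (cumulative 685.7 m)
B→C: 1205.5 m  (cumulative 1891.3 m)
C→D: 1533.8 m  (cumulative 3425.1 m)
D→E: 1767.9 m  (cumulative 5193.0 m)
E→F: 499.2 m  (cumulative 5692.3 m)
F→G: 2135.8 m  (cumulative 7828.0 m)
Total route length ≈ 7828 m.

7828 m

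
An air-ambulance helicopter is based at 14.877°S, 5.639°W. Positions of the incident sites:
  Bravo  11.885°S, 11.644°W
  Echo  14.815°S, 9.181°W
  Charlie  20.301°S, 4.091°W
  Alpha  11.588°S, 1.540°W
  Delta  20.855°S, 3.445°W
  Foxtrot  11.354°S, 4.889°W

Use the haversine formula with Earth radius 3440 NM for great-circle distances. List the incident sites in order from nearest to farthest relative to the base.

Echo, Foxtrot, Alpha, Charlie, Delta, Bravo

Distances from the base:
Echo 14.815°S, 9.181°W: 205.6 NM
Foxtrot 11.354°S, 4.889°W: 216.0 NM
Alpha 11.588°S, 1.540°W: 310.4 NM
Charlie 20.301°S, 4.091°W: 337.5 NM
Delta 20.855°S, 3.445°W: 380.2 NM
Bravo 11.885°S, 11.644°W: 394.0 NM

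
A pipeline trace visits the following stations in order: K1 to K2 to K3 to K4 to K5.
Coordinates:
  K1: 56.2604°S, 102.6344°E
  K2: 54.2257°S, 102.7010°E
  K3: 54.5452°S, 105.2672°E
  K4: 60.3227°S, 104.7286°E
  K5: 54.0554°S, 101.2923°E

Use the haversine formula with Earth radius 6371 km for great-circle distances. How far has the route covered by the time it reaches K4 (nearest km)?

1039 km

Leg distances:
K1→K2: 226.3 km  (cumulative 226.3 km)
K2→K3: 169.9 km  (cumulative 396.2 km)
K3→K4: 643.2 km  (cumulative 1039.4 km)
Cumulative distance at K4 ≈ 1039 km.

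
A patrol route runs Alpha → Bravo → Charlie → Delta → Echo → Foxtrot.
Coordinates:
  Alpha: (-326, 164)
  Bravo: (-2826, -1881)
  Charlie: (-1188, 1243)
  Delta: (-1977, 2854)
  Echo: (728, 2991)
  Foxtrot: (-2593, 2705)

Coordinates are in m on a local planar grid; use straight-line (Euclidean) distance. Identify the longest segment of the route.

Leg distances:
Alpha→Bravo: 3229.9 m
Bravo→Charlie: 3527.4 m
Charlie→Delta: 1793.8 m
Delta→Echo: 2708.5 m
Echo→Foxtrot: 3333.3 m
The longest leg is Bravo–Charlie at 3527.4 m.

Bravo–Charlie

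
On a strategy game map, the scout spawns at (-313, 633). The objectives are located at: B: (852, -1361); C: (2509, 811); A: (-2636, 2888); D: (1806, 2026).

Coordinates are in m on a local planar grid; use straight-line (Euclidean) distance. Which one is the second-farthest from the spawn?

Distances from the spawn ((-313, 633)):
A: 3237.5 m
C: 2827.6 m
D: 2535.9 m
B: 2309.4 m
The second-farthest is C at 2827.6 m.

C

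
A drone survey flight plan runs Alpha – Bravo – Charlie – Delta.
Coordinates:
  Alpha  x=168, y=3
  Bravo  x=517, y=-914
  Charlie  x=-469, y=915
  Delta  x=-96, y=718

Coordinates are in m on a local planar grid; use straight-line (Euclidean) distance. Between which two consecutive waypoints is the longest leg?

Leg distances:
Alpha→Bravo: 981.2 m
Bravo→Charlie: 2077.8 m
Charlie→Delta: 421.8 m
The longest leg is Bravo–Charlie at 2077.8 m.

Bravo–Charlie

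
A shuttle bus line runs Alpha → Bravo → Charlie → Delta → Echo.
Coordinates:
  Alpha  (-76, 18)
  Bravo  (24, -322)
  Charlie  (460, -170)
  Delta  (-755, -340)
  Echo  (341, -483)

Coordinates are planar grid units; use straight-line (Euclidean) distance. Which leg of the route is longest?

Charlie–Delta

Leg distances:
Alpha→Bravo: 354.4
Bravo→Charlie: 461.7
Charlie→Delta: 1226.8
Delta→Echo: 1105.3
The longest leg is Charlie–Delta at 1226.8.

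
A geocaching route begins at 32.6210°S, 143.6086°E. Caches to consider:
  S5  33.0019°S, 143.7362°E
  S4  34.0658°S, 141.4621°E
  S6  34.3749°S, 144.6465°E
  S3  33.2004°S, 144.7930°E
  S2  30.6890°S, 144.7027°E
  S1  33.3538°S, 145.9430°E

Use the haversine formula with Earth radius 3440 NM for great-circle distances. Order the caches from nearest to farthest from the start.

Distance from the start at 32.6210°S, 143.6086°E to each:
S5 33.0019°S, 143.7362°E: 23.8 NM
S3 33.2004°S, 144.7930°E: 69.1 NM
S6 34.3749°S, 144.6465°E: 117.4 NM
S1 33.3538°S, 145.9430°E: 125.5 NM
S2 30.6890°S, 144.7027°E: 128.8 NM
S4 34.0658°S, 141.4621°E: 138.3 NM

S5, S3, S6, S1, S2, S4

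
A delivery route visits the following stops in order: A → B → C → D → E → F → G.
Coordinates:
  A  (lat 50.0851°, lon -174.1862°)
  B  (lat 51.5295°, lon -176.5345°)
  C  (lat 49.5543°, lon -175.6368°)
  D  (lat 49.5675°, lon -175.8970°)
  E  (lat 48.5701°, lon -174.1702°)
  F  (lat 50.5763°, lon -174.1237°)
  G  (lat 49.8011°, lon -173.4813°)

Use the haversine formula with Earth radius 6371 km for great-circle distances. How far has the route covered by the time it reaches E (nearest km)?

Leg distances:
A→B: 230.2 km  (cumulative 230.2 km)
B→C: 228.6 km  (cumulative 458.9 km)
C→D: 18.8 km  (cumulative 477.7 km)
D→E: 167.7 km  (cumulative 645.4 km)
Cumulative distance at E ≈ 645 km.

645 km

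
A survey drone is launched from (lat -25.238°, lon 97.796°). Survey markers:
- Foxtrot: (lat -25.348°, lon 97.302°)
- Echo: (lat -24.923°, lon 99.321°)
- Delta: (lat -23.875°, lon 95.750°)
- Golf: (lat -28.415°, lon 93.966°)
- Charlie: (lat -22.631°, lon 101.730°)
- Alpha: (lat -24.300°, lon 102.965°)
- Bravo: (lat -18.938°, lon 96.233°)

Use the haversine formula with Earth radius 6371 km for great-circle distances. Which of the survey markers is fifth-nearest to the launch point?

Golf

Distances from the launch point ((lat -25.238°, lon 97.796°)):
Foxtrot: 51.1 km
Echo: 157.5 km
Delta: 256.5 km
Charlie: 493.8 km
Golf: 518.8 km
Alpha: 532.2 km
Bravo: 718.8 km
The fifth-nearest is Golf at 518.8 km.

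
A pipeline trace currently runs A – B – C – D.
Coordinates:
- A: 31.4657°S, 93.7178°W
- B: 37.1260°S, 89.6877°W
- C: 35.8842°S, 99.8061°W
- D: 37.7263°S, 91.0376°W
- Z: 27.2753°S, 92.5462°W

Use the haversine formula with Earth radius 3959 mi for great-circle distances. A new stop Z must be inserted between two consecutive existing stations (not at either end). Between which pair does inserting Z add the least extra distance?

between A and B

Added distance for inserting Z between each consecutive pair:
A–B: 545.1 mi
B–C: 864.5 mi
C–D: 958.0 mi
Smallest added distance is 545.1 mi, inserting between A and B.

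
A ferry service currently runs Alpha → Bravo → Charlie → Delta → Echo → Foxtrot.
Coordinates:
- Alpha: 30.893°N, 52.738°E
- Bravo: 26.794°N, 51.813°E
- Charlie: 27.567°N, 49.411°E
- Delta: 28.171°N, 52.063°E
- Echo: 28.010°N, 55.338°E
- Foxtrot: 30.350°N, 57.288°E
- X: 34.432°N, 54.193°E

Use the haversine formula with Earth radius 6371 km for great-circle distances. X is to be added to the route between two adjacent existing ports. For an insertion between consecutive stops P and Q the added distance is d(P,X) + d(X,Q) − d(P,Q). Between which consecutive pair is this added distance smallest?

Added distance for inserting X between each consecutive pair:
Alpha–Bravo: 831.0 km
Bravo–Charlie: 1515.3 km
Charlie–Delta: 1344.5 km
Delta–Echo: 1125.5 km
Echo–Foxtrot: 939.4 km
Smallest added distance is 831.0 km, inserting between Alpha and Bravo.

between Alpha and Bravo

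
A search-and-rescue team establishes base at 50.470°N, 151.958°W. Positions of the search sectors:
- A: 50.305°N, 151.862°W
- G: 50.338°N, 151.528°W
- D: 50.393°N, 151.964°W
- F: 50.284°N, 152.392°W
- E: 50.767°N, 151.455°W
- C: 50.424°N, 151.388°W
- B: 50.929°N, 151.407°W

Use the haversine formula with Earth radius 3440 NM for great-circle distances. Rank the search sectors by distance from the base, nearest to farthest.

Computing each great-circle distance from 50.470°N, 151.958°W:
D 50.393°N, 151.964°W: 4.6 NM
A 50.305°N, 151.862°W: 10.6 NM
G 50.338°N, 151.528°W: 18.3 NM
F 50.284°N, 152.392°W: 20.0 NM
C 50.424°N, 151.388°W: 22.0 NM
E 50.767°N, 151.455°W: 26.2 NM
B 50.929°N, 151.407°W: 34.6 NM

D, A, G, F, C, E, B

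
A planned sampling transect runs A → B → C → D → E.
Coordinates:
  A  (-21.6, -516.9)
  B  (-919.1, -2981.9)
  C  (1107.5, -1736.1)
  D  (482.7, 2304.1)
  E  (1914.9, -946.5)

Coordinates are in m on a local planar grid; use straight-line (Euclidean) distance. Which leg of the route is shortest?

Leg distances:
A→B: 2623.3 m
B→C: 2378.9 m
C→D: 4088.2 m
D→E: 3552.1 m
The shortest leg is B–C at 2378.9 m.

B–C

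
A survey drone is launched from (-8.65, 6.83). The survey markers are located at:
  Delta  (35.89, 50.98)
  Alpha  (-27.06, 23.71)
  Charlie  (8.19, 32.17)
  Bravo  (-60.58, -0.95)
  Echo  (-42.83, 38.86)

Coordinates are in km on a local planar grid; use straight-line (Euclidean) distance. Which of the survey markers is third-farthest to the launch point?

Echo

Distances from the launch point ((-8.65, 6.83)):
Delta: 62.7 km
Bravo: 52.5 km
Echo: 46.8 km
Charlie: 30.4 km
Alpha: 25.0 km
The third-farthest is Echo at 46.8 km.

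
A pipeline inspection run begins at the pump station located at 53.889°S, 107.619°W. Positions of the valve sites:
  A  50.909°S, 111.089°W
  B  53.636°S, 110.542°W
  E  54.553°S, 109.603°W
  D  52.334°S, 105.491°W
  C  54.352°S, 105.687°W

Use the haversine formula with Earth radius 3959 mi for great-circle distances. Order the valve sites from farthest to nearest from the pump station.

A, D, B, E, C

Distances from the pump station:
A 50.909°S, 111.089°W: 252.5 mi
D 52.334°S, 105.491°W: 139.0 mi
B 53.636°S, 110.542°W: 120.7 mi
E 54.553°S, 109.603°W: 92.3 mi
C 54.352°S, 105.687°W: 84.5 mi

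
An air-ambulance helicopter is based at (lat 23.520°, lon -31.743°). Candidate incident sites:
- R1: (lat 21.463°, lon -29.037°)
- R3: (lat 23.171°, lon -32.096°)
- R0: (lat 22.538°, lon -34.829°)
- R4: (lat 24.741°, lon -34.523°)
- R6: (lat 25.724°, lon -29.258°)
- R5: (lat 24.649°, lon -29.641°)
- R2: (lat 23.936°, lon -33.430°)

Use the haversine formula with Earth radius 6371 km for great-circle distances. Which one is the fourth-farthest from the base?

R4

Distances from the base ((lat 23.520°, lon -31.743°)):
R1: 360.0 km
R6: 350.9 km
R0: 334.1 km
R4: 313.1 km
R5: 247.6 km
R2: 177.8 km
R3: 53.0 km
The fourth-farthest is R4 at 313.1 km.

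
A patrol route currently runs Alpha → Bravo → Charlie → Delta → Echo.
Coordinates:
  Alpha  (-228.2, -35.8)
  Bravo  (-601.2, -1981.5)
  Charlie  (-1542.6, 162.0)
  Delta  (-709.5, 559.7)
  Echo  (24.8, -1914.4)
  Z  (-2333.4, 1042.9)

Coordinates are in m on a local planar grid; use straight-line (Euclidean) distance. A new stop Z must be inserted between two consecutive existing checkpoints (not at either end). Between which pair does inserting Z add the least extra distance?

between Charlie and Delta

Added distance for inserting Z between each consecutive pair:
Alpha–Bravo: 3869.7 m
Bravo–Charlie: 2328.0 m
Charlie–Delta: 1954.9 m
Delta–Echo: 2895.9 m
Smallest added distance is 1954.9 m, inserting between Charlie and Delta.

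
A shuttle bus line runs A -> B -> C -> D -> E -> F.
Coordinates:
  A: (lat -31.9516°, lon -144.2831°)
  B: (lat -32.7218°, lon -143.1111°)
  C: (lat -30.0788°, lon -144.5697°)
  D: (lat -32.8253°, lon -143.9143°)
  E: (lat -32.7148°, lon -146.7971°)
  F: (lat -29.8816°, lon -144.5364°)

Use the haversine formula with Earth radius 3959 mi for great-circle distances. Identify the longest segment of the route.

E–F

Leg distances:
A→B: 86.7 mi
B→C: 201.9 mi
C→D: 193.7 mi
D→E: 167.7 mi
E→F: 236.9 mi
The longest leg is E–F at 236.9 mi.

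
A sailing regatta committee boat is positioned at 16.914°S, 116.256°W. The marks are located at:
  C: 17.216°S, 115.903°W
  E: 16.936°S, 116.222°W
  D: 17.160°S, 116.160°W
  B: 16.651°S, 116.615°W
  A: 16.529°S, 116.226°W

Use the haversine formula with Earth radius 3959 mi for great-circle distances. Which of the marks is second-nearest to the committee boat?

D

Distances from the committee boat (16.914°S, 116.256°W):
E: 2.7 mi
D: 18.1 mi
A: 26.7 mi
B: 29.9 mi
C: 31.3 mi
The second-nearest is D at 18.1 mi.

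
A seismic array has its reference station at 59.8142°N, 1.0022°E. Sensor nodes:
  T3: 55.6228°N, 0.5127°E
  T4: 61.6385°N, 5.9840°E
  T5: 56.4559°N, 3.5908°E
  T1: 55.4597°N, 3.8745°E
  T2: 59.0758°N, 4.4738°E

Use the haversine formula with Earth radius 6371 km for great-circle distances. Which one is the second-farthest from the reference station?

T3

Distance to each, sorted:
T1: 513.4 km
T3: 467.0 km
T5: 403.1 km
T4: 338.3 km
T2: 212.7 km
The second-farthest is T3 at 467.0 km.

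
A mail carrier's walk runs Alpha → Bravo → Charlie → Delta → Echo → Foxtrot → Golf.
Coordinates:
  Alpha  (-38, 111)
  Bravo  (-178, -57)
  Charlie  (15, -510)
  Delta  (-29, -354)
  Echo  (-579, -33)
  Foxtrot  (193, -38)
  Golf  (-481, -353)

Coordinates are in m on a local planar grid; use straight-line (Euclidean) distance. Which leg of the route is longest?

Leg distances:
Alpha→Bravo: 218.7 m
Bravo→Charlie: 492.4 m
Charlie→Delta: 162.1 m
Delta→Echo: 636.8 m
Echo→Foxtrot: 772.0 m
Foxtrot→Golf: 744.0 m
The longest leg is Echo–Foxtrot at 772.0 m.

Echo–Foxtrot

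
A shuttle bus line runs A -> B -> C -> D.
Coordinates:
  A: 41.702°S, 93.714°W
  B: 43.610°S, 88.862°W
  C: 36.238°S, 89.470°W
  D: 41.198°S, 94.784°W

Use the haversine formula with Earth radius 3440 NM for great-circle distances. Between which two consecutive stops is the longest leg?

B–C

Leg distances:
A→B: 242.9 NM
B→C: 443.5 NM
C→D: 388.0 NM
The longest leg is B–C at 443.5 NM.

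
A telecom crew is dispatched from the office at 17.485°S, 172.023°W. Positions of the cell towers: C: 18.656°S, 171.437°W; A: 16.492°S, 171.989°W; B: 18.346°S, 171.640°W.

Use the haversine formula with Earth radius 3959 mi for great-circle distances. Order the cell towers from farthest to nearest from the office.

Computing each great-circle distance from 17.485°S, 172.023°W:
C 18.656°S, 171.437°W: 89.6 mi
A 16.492°S, 171.989°W: 68.7 mi
B 18.346°S, 171.640°W: 64.6 mi

C, A, B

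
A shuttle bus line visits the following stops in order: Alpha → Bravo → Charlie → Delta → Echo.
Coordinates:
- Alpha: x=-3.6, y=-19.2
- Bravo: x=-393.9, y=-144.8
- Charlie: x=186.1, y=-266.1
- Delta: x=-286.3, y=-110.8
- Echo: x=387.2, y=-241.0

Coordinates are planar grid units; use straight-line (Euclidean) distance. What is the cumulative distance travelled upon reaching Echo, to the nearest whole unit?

2186

Leg distances:
Alpha→Bravo: 410.0  (cumulative 410.0)
Bravo→Charlie: 592.5  (cumulative 1002.6)
Charlie→Delta: 497.3  (cumulative 1499.8)
Delta→Echo: 686.0  (cumulative 2185.8)
Cumulative distance at Echo ≈ 2186.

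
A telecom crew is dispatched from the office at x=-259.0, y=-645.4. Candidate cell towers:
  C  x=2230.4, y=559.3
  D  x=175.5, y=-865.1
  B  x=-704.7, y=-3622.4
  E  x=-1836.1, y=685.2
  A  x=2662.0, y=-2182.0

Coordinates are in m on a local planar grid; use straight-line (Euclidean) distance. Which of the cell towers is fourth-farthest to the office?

Distance to each, sorted:
A: 3300.5 m
B: 3010.2 m
C: 2765.6 m
E: 2063.4 m
D: 486.9 m
The fourth-farthest is E at 2063.4 m.

E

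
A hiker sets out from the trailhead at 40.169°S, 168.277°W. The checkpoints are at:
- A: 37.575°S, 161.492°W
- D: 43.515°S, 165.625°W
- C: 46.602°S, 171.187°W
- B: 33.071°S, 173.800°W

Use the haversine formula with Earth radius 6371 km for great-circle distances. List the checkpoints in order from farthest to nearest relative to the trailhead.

B, C, A, D

Distances from the trailhead:
B 33.071°S, 173.800°W: 930.1 km
C 46.602°S, 171.187°W: 752.8 km
A 37.575°S, 161.492°W: 654.1 km
D 43.515°S, 165.625°W: 432.0 km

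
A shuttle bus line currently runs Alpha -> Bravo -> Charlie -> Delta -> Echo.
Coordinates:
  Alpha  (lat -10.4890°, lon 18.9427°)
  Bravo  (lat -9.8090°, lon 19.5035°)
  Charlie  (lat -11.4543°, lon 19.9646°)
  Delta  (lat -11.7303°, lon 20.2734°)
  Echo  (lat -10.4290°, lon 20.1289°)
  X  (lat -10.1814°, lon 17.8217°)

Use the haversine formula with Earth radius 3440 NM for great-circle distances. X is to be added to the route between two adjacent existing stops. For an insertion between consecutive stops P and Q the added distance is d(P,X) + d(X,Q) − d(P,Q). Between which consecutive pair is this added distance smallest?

Added distance for inserting X between each consecutive pair:
Alpha–Bravo: 118.1 NM
Bravo–Charlie: 147.1 NM
Charlie–Delta: 294.9 NM
Delta–Echo: 230.4 NM
Smallest added distance is 118.1 NM, inserting between Alpha and Bravo.

between Alpha and Bravo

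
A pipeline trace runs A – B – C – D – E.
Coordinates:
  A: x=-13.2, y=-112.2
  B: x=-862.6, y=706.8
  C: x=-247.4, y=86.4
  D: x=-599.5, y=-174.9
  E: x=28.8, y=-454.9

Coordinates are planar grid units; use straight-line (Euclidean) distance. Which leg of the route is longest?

Leg distances:
A→B: 1179.9
B→C: 873.7
C→D: 438.5
D→E: 687.9
The longest leg is A–B at 1179.9.

A–B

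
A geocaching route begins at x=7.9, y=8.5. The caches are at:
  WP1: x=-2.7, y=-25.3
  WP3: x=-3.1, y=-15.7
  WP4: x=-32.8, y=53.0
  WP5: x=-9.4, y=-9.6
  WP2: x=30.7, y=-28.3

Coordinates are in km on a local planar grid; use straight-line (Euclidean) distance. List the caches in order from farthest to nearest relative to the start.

WP4, WP2, WP1, WP3, WP5

Distances from the start:
WP4 x=-32.8, y=53.0: 60.3 km
WP2 x=30.7, y=-28.3: 43.3 km
WP1 x=-2.7, y=-25.3: 35.4 km
WP3 x=-3.1, y=-15.7: 26.6 km
WP5 x=-9.4, y=-9.6: 25.0 km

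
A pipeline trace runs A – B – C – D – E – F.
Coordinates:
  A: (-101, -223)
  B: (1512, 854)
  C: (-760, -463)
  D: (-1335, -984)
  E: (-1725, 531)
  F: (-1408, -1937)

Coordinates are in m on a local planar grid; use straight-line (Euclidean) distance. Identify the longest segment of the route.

B–C

Leg distances:
A→B: 1939.5 m
B→C: 2626.1 m
C→D: 775.9 m
D→E: 1564.4 m
E→F: 2488.3 m
The longest leg is B–C at 2626.1 m.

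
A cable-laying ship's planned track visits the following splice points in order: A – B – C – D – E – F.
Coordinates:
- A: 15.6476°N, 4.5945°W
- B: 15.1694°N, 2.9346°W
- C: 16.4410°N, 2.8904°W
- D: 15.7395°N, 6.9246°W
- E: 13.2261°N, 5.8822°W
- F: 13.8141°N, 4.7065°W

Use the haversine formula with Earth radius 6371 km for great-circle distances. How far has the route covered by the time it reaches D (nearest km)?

765 km

Leg distances:
A→B: 185.7 km  (cumulative 185.7 km)
B→C: 141.5 km  (cumulative 327.2 km)
C→D: 438.0 km  (cumulative 765.2 km)
Cumulative distance at D ≈ 765 km.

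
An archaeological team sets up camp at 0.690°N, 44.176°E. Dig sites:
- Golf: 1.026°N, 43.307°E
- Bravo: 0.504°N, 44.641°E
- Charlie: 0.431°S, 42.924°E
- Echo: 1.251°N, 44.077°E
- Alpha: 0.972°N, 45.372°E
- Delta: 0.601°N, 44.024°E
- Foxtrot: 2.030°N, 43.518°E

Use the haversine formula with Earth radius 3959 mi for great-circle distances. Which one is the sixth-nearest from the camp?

Distances from the camp (0.690°N, 44.176°E):
Delta: 12.2 mi
Bravo: 34.6 mi
Echo: 39.4 mi
Golf: 64.4 mi
Alpha: 84.9 mi
Foxtrot: 103.1 mi
Charlie: 116.1 mi
The sixth-nearest is Foxtrot at 103.1 mi.

Foxtrot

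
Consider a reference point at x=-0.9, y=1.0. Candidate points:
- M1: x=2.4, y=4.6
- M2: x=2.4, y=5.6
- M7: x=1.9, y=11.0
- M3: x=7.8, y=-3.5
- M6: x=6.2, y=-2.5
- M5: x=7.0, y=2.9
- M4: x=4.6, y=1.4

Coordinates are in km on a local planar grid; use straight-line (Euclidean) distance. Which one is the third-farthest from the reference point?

M5

Distance to each, sorted:
M7: 10.4 km
M3: 9.8 km
M5: 8.1 km
M6: 7.9 km
M2: 5.7 km
M4: 5.5 km
M1: 4.9 km
The third-farthest is M5 at 8.1 km.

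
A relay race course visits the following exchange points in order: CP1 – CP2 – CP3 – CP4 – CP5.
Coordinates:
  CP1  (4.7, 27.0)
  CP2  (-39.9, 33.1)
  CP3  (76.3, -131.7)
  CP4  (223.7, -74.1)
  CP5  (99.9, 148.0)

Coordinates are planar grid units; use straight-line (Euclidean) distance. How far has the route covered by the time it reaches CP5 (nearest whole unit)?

659

Leg distances:
CP1→CP2: 45.0  (cumulative 45.0)
CP2→CP3: 201.6  (cumulative 246.7)
CP3→CP4: 158.3  (cumulative 404.9)
CP4→CP5: 254.3  (cumulative 659.2)
Cumulative distance at CP5 ≈ 659.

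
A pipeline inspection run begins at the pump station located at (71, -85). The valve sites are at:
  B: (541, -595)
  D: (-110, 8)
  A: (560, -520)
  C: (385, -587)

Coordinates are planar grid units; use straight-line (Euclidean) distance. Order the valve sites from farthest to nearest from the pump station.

Distances from the pump station:
B (541, -595): 693.5
A (560, -520): 654.5
C (385, -587): 592.1
D (-110, 8): 203.5

B, A, C, D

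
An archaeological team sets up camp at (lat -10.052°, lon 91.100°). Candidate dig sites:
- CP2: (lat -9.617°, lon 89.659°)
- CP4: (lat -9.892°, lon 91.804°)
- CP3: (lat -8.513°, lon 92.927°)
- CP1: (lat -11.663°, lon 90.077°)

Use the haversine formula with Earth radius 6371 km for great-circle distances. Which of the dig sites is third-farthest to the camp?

CP2

Distance to each, sorted:
CP3: 263.6 km
CP1: 211.1 km
CP2: 165.1 km
CP4: 79.1 km
The third-farthest is CP2 at 165.1 km.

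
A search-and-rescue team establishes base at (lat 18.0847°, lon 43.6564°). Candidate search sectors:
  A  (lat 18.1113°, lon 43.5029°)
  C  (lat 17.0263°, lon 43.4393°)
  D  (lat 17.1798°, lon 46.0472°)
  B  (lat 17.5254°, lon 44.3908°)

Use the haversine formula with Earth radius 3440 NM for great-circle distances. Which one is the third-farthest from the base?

B

Distance to each, sorted:
D: 147.2 NM
C: 64.7 NM
B: 53.8 NM
A: 8.9 NM
The third-farthest is B at 53.8 NM.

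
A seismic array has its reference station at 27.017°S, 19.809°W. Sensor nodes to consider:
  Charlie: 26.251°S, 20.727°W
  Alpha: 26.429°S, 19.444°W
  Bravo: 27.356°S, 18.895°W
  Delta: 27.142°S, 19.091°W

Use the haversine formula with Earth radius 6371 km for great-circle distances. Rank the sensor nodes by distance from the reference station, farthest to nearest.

Charlie, Bravo, Alpha, Delta

Distances from the reference station:
Charlie 26.251°S, 20.727°W: 124.8 km
Bravo 27.356°S, 18.895°W: 97.9 km
Alpha 26.429°S, 19.444°W: 74.8 km
Delta 27.142°S, 19.091°W: 72.4 km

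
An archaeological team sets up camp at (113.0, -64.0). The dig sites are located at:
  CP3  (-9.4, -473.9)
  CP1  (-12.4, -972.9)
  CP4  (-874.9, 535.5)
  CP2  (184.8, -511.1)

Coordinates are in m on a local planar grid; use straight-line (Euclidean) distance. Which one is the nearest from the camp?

Distances from the camp ((113.0, -64.0)):
CP3: 427.8 m
CP2: 452.8 m
CP1: 917.5 m
CP4: 1155.6 m
The nearest is CP3 at 427.8 m.

CP3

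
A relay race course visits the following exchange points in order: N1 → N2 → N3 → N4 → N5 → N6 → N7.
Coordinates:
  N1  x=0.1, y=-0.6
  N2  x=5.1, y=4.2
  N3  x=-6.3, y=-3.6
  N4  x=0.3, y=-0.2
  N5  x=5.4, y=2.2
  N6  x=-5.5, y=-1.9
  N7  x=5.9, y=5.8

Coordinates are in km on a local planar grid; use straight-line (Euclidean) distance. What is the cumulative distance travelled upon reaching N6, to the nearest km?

Leg distances:
N1→N2: 6.9 km  (cumulative 6.9 km)
N2→N3: 13.8 km  (cumulative 20.7 km)
N3→N4: 7.4 km  (cumulative 28.2 km)
N4→N5: 5.6 km  (cumulative 33.8 km)
N5→N6: 11.6 km  (cumulative 45.5 km)
Cumulative distance at N6 ≈ 45 km.

45 km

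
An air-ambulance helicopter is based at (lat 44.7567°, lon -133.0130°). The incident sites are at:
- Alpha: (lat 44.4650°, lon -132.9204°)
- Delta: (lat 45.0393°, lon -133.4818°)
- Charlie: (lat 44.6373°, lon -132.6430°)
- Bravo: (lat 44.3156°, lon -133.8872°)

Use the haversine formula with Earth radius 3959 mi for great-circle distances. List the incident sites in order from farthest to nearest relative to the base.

Distances from the base:
Bravo (lat 44.3156°, lon -133.8872°): 52.8 mi
Delta (lat 45.0393°, lon -133.4818°): 30.1 mi
Alpha (lat 44.4650°, lon -132.9204°): 20.7 mi
Charlie (lat 44.6373°, lon -132.6430°): 20.0 mi

Bravo, Delta, Alpha, Charlie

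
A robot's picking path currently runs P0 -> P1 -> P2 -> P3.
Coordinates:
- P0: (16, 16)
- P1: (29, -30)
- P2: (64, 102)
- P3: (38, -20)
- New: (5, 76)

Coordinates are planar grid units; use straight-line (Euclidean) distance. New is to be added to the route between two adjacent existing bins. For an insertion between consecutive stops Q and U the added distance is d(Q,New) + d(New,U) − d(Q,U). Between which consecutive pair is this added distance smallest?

Added distance for inserting New between each consecutive pair:
P0–P1: 121.9
P1–P2: 36.6
P2–P3: 41.2
Smallest added distance is 36.6, inserting between P1 and P2.

between P1 and P2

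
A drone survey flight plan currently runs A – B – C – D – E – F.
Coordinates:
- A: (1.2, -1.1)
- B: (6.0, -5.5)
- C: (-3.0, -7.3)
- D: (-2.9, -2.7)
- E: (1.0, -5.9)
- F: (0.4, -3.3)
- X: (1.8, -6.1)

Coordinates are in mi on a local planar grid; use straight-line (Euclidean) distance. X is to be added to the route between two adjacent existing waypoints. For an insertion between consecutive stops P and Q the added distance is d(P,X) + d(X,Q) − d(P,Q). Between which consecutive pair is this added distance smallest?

between B and C

Added distance for inserting X between each consecutive pair:
A–B: 2.8 mi
B–C: 0.0 mi
C–D: 6.1 mi
D–E: 1.6 mi
E–F: 1.3 mi
Smallest added distance is 0.0 mi, inserting between B and C.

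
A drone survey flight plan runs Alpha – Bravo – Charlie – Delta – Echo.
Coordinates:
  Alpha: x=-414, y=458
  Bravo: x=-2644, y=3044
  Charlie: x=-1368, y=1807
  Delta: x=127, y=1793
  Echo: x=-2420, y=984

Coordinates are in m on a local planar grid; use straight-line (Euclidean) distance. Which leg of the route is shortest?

Leg distances:
Alpha→Bravo: 3414.7 m
Bravo→Charlie: 1777.2 m
Charlie→Delta: 1495.1 m
Delta→Echo: 2672.4 m
The shortest leg is Charlie–Delta at 1495.1 m.

Charlie–Delta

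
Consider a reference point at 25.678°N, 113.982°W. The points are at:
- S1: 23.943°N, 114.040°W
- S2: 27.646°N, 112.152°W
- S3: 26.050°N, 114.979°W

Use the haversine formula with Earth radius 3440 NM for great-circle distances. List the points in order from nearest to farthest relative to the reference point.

S3, S1, S2

Computing each great-circle distance from 25.678°N, 113.982°W:
S3 26.050°N, 114.979°W: 58.3 NM
S1 23.943°N, 114.040°W: 104.2 NM
S2 27.646°N, 112.152°W: 153.6 NM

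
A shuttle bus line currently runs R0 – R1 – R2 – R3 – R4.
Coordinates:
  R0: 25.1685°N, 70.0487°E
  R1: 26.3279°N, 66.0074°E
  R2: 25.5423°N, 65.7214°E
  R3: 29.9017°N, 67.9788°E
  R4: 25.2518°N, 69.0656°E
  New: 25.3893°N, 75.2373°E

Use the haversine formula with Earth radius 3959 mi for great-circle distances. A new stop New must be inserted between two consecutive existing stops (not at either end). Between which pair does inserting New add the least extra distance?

Added distance for inserting New between each consecutive pair:
R0–R1: 638.0 mi
R1–R2: 1113.9 mi
R2–R3: 804.8 mi
R3–R4: 600.0 mi
Smallest added distance is 600.0 mi, inserting between R3 and R4.

between R3 and R4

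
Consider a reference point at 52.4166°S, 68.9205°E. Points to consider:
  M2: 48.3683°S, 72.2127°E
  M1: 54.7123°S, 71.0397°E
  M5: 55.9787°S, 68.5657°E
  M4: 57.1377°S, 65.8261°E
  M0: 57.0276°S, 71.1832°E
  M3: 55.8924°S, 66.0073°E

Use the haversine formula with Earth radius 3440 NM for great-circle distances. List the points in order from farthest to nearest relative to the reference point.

M4, M0, M2, M3, M5, M1

Distances from the reference point:
M4 57.1377°S, 65.8261°E: 303.0 NM
M0 57.0276°S, 71.1832°E: 287.7 NM
M2 48.3683°S, 72.2127°E: 273.7 NM
M3 55.8924°S, 66.0073°E: 232.4 NM
M5 55.9787°S, 68.5657°E: 214.2 NM
M1 54.7123°S, 71.0397°E: 157.2 NM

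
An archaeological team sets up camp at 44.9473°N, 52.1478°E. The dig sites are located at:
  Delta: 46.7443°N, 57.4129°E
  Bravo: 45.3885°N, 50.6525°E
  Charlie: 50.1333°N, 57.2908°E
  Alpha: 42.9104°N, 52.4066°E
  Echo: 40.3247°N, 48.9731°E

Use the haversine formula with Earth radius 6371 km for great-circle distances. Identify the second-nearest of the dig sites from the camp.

Distance to each, sorted:
Bravo: 127.1 km
Alpha: 227.4 km
Delta: 454.0 km
Echo: 575.8 km
Charlie: 693.6 km
The second-nearest is Alpha at 227.4 km.

Alpha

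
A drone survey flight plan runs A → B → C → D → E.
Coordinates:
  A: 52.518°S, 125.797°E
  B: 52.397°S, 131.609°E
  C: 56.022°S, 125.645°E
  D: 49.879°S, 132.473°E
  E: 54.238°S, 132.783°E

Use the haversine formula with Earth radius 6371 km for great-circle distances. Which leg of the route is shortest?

Leg distances:
A→B: 393.9 km
B→C: 559.0 km
C→D: 821.2 km
D→E: 485.2 km
The shortest leg is A–B at 393.9 km.

A–B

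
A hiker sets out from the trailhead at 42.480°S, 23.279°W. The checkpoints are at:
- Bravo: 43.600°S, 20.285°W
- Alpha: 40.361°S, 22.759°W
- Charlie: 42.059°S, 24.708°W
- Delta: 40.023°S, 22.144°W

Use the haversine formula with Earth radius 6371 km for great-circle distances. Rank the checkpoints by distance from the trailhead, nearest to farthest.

Computing each great-circle distance from 42.480°S, 23.279°W:
Charlie 42.059°S, 24.708°W: 126.6 km
Alpha 40.361°S, 22.759°W: 239.6 km
Bravo 43.600°S, 20.285°W: 273.3 km
Delta 40.023°S, 22.144°W: 289.2 km

Charlie, Alpha, Bravo, Delta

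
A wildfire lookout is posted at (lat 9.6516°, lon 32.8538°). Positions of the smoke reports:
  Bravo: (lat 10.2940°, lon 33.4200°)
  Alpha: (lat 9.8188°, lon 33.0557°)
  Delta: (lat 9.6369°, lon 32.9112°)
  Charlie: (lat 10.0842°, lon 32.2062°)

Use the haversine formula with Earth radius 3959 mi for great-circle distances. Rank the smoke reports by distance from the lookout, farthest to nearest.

Computing each great-circle distance from (lat 9.6516°, lon 32.8538°):
Bravo (lat 10.2940°, lon 33.4200°): 58.8 mi
Charlie (lat 10.0842°, lon 32.2062°): 53.3 mi
Alpha (lat 9.8188°, lon 33.0557°): 18.0 mi
Delta (lat 9.6369°, lon 32.9112°): 4.0 mi

Bravo, Charlie, Alpha, Delta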